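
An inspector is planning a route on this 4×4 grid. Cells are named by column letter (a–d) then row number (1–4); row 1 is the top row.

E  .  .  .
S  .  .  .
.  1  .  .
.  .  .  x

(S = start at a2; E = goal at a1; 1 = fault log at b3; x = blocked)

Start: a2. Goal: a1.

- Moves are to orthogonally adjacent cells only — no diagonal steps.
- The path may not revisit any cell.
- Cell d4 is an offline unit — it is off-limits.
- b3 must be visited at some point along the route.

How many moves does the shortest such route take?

5

Any route passes through b3 somewhere between a2 and a1. Summing Manhattan distances along the two legs (a2 → b3 → a1) gives a lower bound of 2 + 3 = 5 moves.
A route of 5 moves achieves this: a2 → a3 → b3 → b2 → b1 → a1.
Since 5 matches the lower bound, it is optimal.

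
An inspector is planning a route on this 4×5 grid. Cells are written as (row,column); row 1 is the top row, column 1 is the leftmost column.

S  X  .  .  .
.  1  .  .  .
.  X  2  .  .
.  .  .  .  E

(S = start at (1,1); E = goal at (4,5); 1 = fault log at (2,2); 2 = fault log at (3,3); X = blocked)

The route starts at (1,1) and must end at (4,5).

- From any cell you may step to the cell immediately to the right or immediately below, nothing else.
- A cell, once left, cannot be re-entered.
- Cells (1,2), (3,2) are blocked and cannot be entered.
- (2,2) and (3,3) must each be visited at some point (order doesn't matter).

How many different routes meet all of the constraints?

3

A right/down-only route from (1,1) to (4,5) makes exactly 3 down-moves and 4 right-moves in some order.
With no other constraints that would be C(7,3) = 35 routes.
A monotone route can only reach the required cells in the order (2,2), (3,3), so split there and multiply the segment counts (each segment already excludes blocked cells): (1,1)→(2,2): 1; (2,2)→(3,3): 1; (3,3)→(4,5): 3; product = 3.
That gives 3 routes.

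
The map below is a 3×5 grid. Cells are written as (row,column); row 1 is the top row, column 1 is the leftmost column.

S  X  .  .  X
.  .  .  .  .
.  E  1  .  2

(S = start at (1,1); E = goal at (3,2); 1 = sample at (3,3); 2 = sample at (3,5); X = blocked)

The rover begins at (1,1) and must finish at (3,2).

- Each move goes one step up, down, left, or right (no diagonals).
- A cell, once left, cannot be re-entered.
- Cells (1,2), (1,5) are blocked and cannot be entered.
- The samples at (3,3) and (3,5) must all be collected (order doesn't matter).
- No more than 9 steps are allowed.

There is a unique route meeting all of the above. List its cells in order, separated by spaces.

(1,1) (2,1) (2,2) (2,3) (2,4) (2,5) (3,5) (3,4) (3,3) (3,2)

The 9-move cap with required stops at (3,3), (3,5) leaves no slack for detours.
Route from (1,1): down 1 to (2,1), right 4 to (2,5), down 1 to (3,5), left 3 to (3,2) — 9 moves in all.
Check: all required cells visited; 9 ≤ 9 moves.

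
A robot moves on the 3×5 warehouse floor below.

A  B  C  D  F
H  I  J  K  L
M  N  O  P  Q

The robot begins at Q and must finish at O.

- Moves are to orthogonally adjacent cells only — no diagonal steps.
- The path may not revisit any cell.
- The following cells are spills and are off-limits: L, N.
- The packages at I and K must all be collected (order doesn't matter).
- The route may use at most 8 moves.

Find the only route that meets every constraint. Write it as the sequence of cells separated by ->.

Any route must reach I and K and still end at O within 8 moves, so the order of the required stops is forced.
Route from Q: left 1 to P, up 2 to D, left 2 to B, down 1 to I, right 1 to J, down 1 to O — 8 moves in all.
Check: all required cells visited; 8 ≤ 8 moves.

Q -> P -> K -> D -> C -> B -> I -> J -> O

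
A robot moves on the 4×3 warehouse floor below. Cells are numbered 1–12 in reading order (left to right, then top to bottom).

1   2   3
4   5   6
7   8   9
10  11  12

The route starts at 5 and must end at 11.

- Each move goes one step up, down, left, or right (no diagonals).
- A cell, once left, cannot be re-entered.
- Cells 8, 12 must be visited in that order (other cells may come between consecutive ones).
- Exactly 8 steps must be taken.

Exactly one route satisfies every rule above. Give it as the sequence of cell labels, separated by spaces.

5 2 1 4 7 8 9 12 11

The waypoints must appear in the order 8, 12, with no cell reused.
Route from 5: up to 2, left to 1, 2× down (reaching 7), 2× right (reaching 9), down to 12, left to 11 — 8 moves in all.
Check: order respected (8 at step 5, 12 at step 7); 8 moves as required.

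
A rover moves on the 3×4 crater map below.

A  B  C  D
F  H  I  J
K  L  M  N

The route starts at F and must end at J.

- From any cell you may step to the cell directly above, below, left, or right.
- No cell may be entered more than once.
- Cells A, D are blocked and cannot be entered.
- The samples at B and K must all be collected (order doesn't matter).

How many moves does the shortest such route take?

7

Any route passes through B and K in some order between F and J. Summing Manhattan distances along each leg and taking the cheapest ordering (F → K → B → J) gives a lower bound of 1 + 3 + 3 = 7 moves.
A route of 7 moves achieves this: F → K → L → H → B → C → I → J.
Since 7 matches the lower bound, it is optimal.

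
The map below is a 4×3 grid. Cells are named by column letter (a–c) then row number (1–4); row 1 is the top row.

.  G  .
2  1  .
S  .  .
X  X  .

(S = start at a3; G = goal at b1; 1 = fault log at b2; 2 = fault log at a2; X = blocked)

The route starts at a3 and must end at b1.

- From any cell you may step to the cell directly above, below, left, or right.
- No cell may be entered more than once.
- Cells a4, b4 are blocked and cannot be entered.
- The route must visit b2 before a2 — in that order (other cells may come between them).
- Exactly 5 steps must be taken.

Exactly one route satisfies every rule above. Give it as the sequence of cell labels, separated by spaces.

a3 b3 b2 a2 a1 b1

The waypoints must appear in the order b2, a2, with no cell reused.
Route from a3: right to b3, up to b2, left to a2, up to a1, right to b1 — 5 moves in all.
Check: order respected (1 at step 2, 2 at step 3); 5 moves as required.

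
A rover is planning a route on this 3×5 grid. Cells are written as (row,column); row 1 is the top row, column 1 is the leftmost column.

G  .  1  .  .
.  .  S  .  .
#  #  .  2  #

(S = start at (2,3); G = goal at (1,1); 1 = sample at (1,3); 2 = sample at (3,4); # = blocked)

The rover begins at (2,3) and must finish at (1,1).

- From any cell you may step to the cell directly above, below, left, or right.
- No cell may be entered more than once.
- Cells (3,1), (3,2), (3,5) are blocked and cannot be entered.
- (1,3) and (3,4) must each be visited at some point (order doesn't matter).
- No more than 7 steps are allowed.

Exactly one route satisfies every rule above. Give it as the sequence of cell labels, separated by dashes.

(2,3) - (3,3) - (3,4) - (2,4) - (1,4) - (1,3) - (1,2) - (1,1)

The budget equals the shortest possible length, so every move has to be on a shortest route through the required cells.
Route from (2,3): down to (3,3), right to (3,4), 2× up (reaching (1,4)), 3× left (reaching (1,1)) — 7 moves in all.
Check: all required cells visited; 7 ≤ 7 moves.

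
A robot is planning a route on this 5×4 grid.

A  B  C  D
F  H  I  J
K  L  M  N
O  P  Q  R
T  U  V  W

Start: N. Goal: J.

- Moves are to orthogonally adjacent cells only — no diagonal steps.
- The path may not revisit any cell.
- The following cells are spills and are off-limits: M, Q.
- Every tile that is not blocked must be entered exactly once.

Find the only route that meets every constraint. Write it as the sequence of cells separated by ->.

Need to visit all 18 open cells exactly once, starting at N and ending at J.
Route from N: down 2 to W, left 3 to T, up 1 to O, right 1 to P, up 1 to L, left 1 to K, up 2 to A, right 1 to B, down 1 to H, right 1 to I, up 1 to C, right 1 to D, down 1 to J — 17 moves in all.
Check: all 18 open cells covered.

N -> R -> W -> V -> U -> T -> O -> P -> L -> K -> F -> A -> B -> H -> I -> C -> D -> J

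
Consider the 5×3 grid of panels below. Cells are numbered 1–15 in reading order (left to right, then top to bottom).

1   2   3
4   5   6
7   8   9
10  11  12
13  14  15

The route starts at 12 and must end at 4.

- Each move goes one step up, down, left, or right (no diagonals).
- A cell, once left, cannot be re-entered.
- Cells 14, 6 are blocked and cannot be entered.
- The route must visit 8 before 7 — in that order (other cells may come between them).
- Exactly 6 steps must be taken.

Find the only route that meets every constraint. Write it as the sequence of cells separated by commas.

The waypoints must appear in the order 8, 7, with no cell reused.
Route from 12: up to 9, left to 8, down to 11, left to 10, 2× up (reaching 4) — 6 moves in all.
Check: order respected (8 at step 2, 7 at step 5); 6 moves as required.

12, 9, 8, 11, 10, 7, 4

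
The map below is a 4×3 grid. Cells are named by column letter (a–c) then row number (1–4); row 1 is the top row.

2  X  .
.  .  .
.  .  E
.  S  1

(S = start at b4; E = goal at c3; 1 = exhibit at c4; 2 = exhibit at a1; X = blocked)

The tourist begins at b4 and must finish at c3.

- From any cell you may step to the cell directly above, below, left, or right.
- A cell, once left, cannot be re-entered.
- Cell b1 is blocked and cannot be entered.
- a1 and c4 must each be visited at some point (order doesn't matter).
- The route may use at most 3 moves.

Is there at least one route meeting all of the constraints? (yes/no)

no

a1 must be visited but has only one open neighbour (a2), and it is neither the start nor the goal — the route would have to enter and leave through a2, re-entering it.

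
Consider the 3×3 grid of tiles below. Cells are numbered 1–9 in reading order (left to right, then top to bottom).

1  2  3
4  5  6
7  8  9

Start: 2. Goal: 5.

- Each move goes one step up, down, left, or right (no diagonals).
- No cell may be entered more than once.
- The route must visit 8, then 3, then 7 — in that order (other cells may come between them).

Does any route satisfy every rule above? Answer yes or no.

no

Ignoring the required order, 1 revisit-free route from 2 to 5 passes through all of 8, 3, and 7; the waypoint orders that occur are 3 → 8 → 7 (1) — never 8 → 3 → 7.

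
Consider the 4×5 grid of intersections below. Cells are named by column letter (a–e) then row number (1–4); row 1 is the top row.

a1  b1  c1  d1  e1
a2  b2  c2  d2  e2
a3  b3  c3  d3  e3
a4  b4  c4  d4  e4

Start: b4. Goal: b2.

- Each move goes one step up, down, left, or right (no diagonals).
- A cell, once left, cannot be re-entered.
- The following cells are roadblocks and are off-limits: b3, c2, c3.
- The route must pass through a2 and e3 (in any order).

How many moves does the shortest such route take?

12

Any route passes through a2 and e3 in some order between b4 and b2. Summing Manhattan distances along each leg and taking the cheapest ordering (b4 → e3 → a2 → b2) gives a lower bound of 4 + 5 + 1 = 10 moves.
That bound ignores the blocked cells. Measuring each leg by the fewest moves that actually steer around them (b4→e3: 4; e3→a2: 7; a2→b2: 1) raises the lower bound to 12.
A route of 12 moves exists: b4 → c4 → d4 → d3 → e3 → e2 → e1 → d1 → c1 → b1 → a1 → a2 → b2.
Since 12 matches that lower bound, it is optimal.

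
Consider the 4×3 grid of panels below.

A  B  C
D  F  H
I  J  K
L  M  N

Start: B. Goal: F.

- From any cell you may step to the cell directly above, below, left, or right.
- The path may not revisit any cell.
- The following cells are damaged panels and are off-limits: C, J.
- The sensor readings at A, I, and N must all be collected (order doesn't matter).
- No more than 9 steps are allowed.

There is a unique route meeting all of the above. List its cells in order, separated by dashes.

Any route must reach A, I, and N and still end at F within 9 moves, so the order of the required stops is forced.
Route from B: left to A, 3× down (reaching L), 2× right (reaching N), 2× up (reaching H), left to F — 9 moves in all.
Check: all required cells visited; 9 ≤ 9 moves.

B - A - D - I - L - M - N - K - H - F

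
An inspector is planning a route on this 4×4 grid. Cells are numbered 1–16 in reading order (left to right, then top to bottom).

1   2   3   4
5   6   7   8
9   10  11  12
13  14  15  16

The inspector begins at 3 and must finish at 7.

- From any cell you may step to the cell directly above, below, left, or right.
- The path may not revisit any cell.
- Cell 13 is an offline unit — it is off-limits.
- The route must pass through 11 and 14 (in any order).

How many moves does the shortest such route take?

7

Any route passes through 11 and 14 in some order between 3 and 7. Summing Manhattan distances along each leg and taking the cheapest ordering (3 → 14 → 11 → 7) gives a lower bound of 4 + 2 + 1 = 7 moves.
A route of 7 moves achieves this: 3 → 2 → 6 → 10 → 14 → 15 → 11 → 7.
Since 7 matches the lower bound, it is optimal.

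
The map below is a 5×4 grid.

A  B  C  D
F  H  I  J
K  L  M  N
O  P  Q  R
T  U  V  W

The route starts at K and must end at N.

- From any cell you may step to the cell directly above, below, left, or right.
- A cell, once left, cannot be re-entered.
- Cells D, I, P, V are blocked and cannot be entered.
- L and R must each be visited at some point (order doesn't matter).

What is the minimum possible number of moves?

Any route passes through L and R in some order between K and N. Summing Manhattan distances along each leg and taking the cheapest ordering (K → L → R → N) gives a lower bound of 1 + 3 + 1 = 5 moves.
A route of 5 moves achieves this: K → L → M → Q → R → N.
Since 5 matches the lower bound, it is optimal.

5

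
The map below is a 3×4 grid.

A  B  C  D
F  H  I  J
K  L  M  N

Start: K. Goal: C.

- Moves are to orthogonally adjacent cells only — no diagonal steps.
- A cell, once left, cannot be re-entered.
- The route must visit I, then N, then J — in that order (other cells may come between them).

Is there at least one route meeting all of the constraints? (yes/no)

One route that works: K → F → H → I → M → N → J → D → C.

yes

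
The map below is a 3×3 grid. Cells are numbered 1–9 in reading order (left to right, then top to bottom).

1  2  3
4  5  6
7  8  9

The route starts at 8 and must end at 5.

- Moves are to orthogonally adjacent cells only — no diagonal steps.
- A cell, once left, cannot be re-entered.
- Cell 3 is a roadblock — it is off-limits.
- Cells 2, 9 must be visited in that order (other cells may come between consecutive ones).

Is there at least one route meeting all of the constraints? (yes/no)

no

Even ignoring the required order, no revisit-free route from 8 to 5 manages to pass through all of 2 and 9: branching out from 8, every path either misses one of them or, having collected them, can no longer reach 5 without re-entering a cell.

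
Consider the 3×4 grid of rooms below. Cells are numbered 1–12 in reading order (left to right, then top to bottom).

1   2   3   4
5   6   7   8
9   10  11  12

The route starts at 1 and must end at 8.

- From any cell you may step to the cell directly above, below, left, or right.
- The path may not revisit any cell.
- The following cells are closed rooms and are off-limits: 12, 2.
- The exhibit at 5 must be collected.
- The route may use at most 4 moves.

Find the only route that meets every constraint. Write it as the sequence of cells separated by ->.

1 -> 5 -> 6 -> 7 -> 8

The budget equals the shortest possible length, so every move has to be on a shortest route through the required cells.
Route from 1: down to 5, 3× right (reaching 8) — 4 moves in all.
Check: all required cells visited; 4 ≤ 4 moves.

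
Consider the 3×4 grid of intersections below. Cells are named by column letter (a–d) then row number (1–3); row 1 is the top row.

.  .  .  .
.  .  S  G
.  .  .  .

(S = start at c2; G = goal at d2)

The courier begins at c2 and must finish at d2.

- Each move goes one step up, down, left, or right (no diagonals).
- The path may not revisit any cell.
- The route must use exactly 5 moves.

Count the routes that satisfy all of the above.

Need simple routes of exactly 5 moves from c2 to d2 (Manhattan distance 1, so 2 moves are spent on a detour and 2 undoing it).
Enumerating: c2 b2 b1 c1 d1 d2 | c2 b2 b3 c3 d3 d2.
That gives 2 routes.

2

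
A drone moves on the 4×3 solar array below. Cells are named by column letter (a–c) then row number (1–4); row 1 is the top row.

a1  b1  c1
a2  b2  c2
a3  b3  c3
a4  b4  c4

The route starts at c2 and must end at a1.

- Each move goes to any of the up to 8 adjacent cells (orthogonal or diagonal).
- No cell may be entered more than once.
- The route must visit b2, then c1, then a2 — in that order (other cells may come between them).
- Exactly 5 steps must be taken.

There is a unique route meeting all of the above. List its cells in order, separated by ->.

The waypoints must appear in the order b2, c1, a2, with no cell reused.
Route from c2: left to b2, up-right to c1, left to b1, down-left to a2, up to a1 — 5 moves in all.
Check: order respected (b2 at step 1, c1 at step 2, a2 at step 4); 5 moves as required.

c2 -> b2 -> c1 -> b1 -> a2 -> a1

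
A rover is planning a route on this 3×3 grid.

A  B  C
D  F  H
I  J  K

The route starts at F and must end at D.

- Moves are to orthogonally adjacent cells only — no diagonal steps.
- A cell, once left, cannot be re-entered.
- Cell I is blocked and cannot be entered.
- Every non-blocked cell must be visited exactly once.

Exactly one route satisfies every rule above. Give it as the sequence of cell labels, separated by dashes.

Need to visit all 8 open cells exactly once, starting at F and ending at D.
Cell J has only two open neighbours (F and K), so the path must pass straight through it: one of those is the cell it's entered from and the other is where it exits.
Route from F: down 1 to J, right 1 to K, up 2 to C, left 2 to A, down 1 to D — 7 moves in all.
Check: all 8 open cells covered.

F - J - K - H - C - B - A - D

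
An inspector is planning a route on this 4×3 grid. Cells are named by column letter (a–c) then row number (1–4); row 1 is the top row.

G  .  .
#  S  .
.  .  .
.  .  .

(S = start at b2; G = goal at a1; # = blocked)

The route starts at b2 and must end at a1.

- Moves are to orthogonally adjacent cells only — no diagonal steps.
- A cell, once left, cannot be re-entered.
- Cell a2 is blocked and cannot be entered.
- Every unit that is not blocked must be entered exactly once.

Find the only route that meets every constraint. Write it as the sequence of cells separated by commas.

Need to visit all 11 open cells exactly once, starting at b2 and ending at a1.
Cell a4 has only two open neighbours (a3 and b4), so the path must pass straight through it: one of those is the cell it's entered from and the other is where it exits.
Route from b2: down 1 to b3, left 1 to a3, down 1 to a4, right 2 to c4, up 3 to c1, left 2 to a1 — 10 moves in all.
Check: all 11 open cells covered.

b2, b3, a3, a4, b4, c4, c3, c2, c1, b1, a1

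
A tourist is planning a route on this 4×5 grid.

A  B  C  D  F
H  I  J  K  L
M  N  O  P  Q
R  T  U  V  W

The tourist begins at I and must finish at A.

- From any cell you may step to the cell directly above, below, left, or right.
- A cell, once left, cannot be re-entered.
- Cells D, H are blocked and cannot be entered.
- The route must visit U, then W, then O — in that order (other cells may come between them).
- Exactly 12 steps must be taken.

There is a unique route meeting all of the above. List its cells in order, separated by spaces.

I N T U V W Q P O J C B A

The waypoints must appear in the order U, W, O, with no cell reused.
Route from I: down 2 to T, right 3 to W, up 1 to Q, left 2 to O, up 2 to C, left 2 to A — 12 moves in all.
Check: order respected (U at step 3, W at step 5, O at step 8); 12 moves as required.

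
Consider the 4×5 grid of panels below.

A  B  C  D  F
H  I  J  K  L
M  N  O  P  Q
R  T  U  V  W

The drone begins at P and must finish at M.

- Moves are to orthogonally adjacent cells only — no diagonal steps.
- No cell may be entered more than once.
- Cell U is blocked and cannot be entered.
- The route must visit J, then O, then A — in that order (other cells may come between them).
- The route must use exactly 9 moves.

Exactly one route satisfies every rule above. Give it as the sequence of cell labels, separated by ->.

P -> K -> J -> O -> N -> I -> B -> A -> H -> M

The waypoints must appear in the order J, O, A, with no cell reused.
Route from P: up 1 to K, left 1 to J, down 1 to O, left 1 to N, up 2 to B, left 1 to A, down 2 to M — 9 moves in all.
Check: order respected (J at step 2, O at step 3, A at step 7); 9 moves as required.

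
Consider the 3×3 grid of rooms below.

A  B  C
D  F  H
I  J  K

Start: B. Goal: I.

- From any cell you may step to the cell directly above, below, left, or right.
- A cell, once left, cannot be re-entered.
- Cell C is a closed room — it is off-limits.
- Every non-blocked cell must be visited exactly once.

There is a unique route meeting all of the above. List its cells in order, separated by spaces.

Need to visit all 8 open cells exactly once, starting at B and ending at I.
Route from B: left to A, down to D, 2× right (reaching H), down to K, 2× left (reaching I) — 7 moves in all.
Check: all 8 open cells covered.

B A D F H K J I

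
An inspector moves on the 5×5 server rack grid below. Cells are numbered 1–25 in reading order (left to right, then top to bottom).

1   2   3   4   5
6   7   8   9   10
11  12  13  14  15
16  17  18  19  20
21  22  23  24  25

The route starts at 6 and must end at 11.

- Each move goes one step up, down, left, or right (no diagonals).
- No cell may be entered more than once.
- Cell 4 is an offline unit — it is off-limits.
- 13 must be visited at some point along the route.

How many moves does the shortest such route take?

5

Any route passes through 13 somewhere between 6 and 11. Summing Manhattan distances along the two legs (6 → 13 → 11) gives a lower bound of 3 + 2 = 5 moves.
A route of 5 moves achieves this: 6 → 7 → 8 → 13 → 12 → 11.
Since 5 matches the lower bound, it is optimal.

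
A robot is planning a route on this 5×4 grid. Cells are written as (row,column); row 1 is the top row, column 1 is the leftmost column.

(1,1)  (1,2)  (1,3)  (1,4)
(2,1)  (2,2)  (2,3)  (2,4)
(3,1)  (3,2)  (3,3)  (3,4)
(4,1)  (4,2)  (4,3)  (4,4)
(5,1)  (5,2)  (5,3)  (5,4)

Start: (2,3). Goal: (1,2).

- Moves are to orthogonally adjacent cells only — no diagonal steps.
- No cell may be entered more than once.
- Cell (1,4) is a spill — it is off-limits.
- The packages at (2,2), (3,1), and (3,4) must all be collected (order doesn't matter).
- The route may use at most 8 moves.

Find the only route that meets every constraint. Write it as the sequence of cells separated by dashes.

(2,3) - (2,4) - (3,4) - (3,3) - (3,2) - (3,1) - (2,1) - (2,2) - (1,2)

The budget equals the shortest possible length, so every move has to be on a shortest route through the required cells.
Route from (2,3): right to (2,4), down to (3,4), 3× left (reaching (3,1)), up to (2,1), right to (2,2), up to (1,2) — 8 moves in all.
Check: all required cells visited; 8 ≤ 8 moves.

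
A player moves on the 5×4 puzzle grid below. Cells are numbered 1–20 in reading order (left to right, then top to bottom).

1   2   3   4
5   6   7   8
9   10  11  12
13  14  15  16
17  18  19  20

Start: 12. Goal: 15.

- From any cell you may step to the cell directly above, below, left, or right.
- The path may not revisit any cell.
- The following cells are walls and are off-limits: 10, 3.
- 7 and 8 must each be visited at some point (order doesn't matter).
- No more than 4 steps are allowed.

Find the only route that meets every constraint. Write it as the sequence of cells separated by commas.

Any route must reach 7 and 8 and still end at 15 within 4 moves, so the order of the required stops is forced.
Route from 12: up to 8, left to 7, 2× down (reaching 15) — 4 moves in all.
Check: all required cells visited; 4 ≤ 4 moves.

12, 8, 7, 11, 15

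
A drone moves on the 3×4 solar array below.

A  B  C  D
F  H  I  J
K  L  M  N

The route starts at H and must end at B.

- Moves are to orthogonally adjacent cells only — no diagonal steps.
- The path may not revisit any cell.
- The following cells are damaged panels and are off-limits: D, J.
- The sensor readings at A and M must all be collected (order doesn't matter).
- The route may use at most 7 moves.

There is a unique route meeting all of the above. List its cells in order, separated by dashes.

H - I - M - L - K - F - A - B

The 7-move cap with required stops at A, M leaves no slack for detours.
Route from H: right 1 to I, down 1 to M, left 2 to K, up 2 to A, right 1 to B — 7 moves in all.
Check: all required cells visited; 7 ≤ 7 moves.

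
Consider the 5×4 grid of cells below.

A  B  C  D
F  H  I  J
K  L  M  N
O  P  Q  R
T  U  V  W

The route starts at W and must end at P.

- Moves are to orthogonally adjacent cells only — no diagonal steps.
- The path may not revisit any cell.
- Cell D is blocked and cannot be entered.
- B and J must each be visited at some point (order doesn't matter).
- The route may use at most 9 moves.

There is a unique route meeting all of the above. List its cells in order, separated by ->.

W -> R -> N -> J -> I -> C -> B -> H -> L -> P

The 9-move cap with required stops at B, J leaves no slack for detours.
Route from W: 3× up (reaching J), left to I, up to C, left to B, 3× down (reaching P) — 9 moves in all.
Check: all required cells visited; 9 ≤ 9 moves.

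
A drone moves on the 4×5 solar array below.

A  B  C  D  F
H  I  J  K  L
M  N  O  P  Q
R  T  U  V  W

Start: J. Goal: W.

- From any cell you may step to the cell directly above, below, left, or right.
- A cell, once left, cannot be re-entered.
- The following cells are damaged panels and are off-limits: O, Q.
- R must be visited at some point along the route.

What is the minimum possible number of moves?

Any route passes through R somewhere between J and W. Summing Manhattan distances along the two legs (J → R → W) gives a lower bound of 4 + 4 = 8 moves.
A route of 8 moves achieves this: J → I → N → M → R → T → U → V → W.
Since 8 matches the lower bound, it is optimal.

8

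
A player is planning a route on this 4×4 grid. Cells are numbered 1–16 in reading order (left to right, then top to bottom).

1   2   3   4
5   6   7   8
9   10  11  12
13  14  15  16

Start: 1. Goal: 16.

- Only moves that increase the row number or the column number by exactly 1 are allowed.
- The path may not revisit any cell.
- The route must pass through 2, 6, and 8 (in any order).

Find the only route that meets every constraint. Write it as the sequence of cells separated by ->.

Moves only go right or down, so the column and row indices never decrease.
Route from 1: right 1 to 2, down 1 to 6, right 2 to 8, down 2 to 16 — 6 moves in all.
Check: all required cells visited.

1 -> 2 -> 6 -> 7 -> 8 -> 12 -> 16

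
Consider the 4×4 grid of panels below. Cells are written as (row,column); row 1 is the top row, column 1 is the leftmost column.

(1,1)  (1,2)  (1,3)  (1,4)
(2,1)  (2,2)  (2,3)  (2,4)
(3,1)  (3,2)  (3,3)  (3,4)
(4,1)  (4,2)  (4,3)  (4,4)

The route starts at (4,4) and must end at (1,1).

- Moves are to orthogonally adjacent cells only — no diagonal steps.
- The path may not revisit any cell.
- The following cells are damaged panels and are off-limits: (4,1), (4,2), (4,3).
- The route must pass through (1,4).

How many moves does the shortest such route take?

Any route passes through (1,4) somewhere between (4,4) and (1,1). Summing Manhattan distances along the two legs ((4,4) → (1,4) → (1,1)) gives a lower bound of 3 + 3 = 6 moves.
A route of 6 moves achieves this: (4,4) → (3,4) → (2,4) → (1,4) → (1,3) → (1,2) → (1,1).
Since 6 matches the lower bound, it is optimal.

6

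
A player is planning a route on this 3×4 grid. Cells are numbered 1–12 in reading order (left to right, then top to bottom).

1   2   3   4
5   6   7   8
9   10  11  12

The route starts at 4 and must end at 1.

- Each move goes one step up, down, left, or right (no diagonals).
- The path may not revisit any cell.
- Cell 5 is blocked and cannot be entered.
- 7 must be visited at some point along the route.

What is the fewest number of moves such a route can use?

Any route passes through 7 somewhere between 4 and 1. Summing Manhattan distances along the two legs (4 → 7 → 1) gives a lower bound of 2 + 3 = 5 moves.
A route of 5 moves achieves this: 4 → 8 → 7 → 3 → 2 → 1.
Since 5 matches the lower bound, it is optimal.

5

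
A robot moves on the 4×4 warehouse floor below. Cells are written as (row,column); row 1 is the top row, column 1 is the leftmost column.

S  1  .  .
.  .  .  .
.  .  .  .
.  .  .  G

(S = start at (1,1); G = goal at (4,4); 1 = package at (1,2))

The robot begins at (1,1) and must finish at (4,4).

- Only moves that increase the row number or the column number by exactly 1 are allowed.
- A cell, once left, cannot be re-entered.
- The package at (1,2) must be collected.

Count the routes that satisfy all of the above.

10

A right/down-only route from (1,1) to (4,4) makes exactly 3 down-moves and 3 right-moves in some order.
With no other constraints that would be C(6,3) = 20 routes.
Split at (1,2) and multiply the segment counts: (1,1)→(1,2): 1; (1,2)→(4,4): 10; product = 10.
That gives 10 routes.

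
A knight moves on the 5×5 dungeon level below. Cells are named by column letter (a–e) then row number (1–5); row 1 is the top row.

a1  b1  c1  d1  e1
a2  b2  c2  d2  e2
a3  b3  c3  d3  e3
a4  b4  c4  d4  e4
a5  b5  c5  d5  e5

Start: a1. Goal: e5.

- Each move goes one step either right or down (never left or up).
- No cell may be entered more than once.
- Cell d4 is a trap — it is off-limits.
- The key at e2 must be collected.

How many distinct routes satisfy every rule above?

A right/down-only route from a1 to e5 makes exactly 4 down-moves and 4 right-moves in some order.
With no other constraints that would be C(8,4) = 70 routes.
Split at e2 and multiply the segment counts (each segment already excludes blocked cells): a1→e2: 5; e2→e5: 1; product = 5.
That gives 5 routes.

5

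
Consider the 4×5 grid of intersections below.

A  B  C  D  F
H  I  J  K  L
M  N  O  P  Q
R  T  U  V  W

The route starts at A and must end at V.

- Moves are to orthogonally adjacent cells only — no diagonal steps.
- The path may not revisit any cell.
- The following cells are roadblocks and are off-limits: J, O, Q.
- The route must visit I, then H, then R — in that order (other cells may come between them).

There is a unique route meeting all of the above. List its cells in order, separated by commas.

The waypoints must appear in the order I, H, R, with no cell reused.
Route from A: right 1 to B, down 1 to I, left 1 to H, down 2 to R, right 3 to V — 8 moves in all.
Check: order respected (I at step 2, H at step 3, R at step 5).

A, B, I, H, M, R, T, U, V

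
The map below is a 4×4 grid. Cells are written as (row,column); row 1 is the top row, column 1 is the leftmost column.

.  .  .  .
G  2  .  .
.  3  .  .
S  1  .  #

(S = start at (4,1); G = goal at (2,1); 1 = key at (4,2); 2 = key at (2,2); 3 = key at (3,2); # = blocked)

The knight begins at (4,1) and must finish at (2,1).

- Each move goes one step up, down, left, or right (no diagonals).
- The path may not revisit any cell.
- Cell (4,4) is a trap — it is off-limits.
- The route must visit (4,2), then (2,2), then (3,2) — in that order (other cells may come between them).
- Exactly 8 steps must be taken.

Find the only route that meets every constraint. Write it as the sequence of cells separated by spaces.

(4,1) (4,2) (4,3) (3,3) (2,3) (2,2) (3,2) (3,1) (2,1)

The waypoints must appear in the order (4,2), (2,2), (3,2), with no cell reused.
Route from (4,1): 2× right (reaching (4,3)), 2× up (reaching (2,3)), left to (2,2), down to (3,2), left to (3,1), up to (2,1) — 8 moves in all.
Check: order respected (1 at step 1, 2 at step 5, 3 at step 6); 8 moves as required.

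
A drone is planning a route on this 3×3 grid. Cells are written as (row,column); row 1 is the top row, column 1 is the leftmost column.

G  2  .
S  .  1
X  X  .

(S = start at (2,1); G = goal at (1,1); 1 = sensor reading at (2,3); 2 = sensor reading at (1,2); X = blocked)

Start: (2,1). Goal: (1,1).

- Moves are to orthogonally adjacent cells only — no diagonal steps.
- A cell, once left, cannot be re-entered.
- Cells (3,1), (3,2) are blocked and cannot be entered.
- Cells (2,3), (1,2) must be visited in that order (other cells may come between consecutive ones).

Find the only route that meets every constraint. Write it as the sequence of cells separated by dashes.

(2,1) - (2,2) - (2,3) - (1,3) - (1,2) - (1,1)

The waypoints must appear in the order (2,3), (1,2), with no cell reused.
Route from (2,1): right 2 to (2,3), up 1 to (1,3), left 2 to (1,1) — 5 moves in all.
Check: order respected (1 at step 2, 2 at step 4).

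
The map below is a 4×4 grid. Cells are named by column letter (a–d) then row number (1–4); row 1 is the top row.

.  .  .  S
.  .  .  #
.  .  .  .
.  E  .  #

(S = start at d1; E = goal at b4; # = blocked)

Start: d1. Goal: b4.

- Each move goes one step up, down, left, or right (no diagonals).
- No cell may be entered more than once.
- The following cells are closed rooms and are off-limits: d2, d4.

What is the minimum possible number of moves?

The Manhattan distance from d1 to b4 is |1−4| + |4−2| = 5, so at least 5 moves are needed.
A route of 5 moves achieves this: d1 → c1 → c2 → c3 → c4 → b4.
Since 5 matches the lower bound, it is optimal.

5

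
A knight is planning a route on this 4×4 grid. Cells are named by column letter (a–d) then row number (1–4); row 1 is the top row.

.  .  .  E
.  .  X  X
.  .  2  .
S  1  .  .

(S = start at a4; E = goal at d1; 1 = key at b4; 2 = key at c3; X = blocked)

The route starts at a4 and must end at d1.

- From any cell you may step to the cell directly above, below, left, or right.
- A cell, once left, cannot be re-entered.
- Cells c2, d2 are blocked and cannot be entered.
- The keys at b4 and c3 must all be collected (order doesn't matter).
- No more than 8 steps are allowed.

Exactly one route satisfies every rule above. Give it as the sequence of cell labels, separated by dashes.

The budget equals the shortest possible length, so every move has to be on a shortest route through the required cells.
Route from a4: 2× right (reaching c4), up to c3, left to b3, 2× up (reaching b1), 2× right (reaching d1) — 8 moves in all.
Check: all required cells visited; 8 ≤ 8 moves.

a4 - b4 - c4 - c3 - b3 - b2 - b1 - c1 - d1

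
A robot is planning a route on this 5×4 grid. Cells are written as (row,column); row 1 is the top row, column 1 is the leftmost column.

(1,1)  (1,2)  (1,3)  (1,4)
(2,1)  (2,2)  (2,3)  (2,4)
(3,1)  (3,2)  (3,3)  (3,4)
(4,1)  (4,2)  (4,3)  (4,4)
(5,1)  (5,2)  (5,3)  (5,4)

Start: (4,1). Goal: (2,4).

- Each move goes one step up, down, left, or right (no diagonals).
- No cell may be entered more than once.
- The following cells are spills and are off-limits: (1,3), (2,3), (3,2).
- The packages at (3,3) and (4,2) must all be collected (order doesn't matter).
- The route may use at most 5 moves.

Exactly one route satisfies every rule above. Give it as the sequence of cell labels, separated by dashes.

(4,1) - (4,2) - (4,3) - (3,3) - (3,4) - (2,4)

The budget equals the shortest possible length, so every move has to be on a shortest route through the required cells.
Route from (4,1): right 2 to (4,3), up 1 to (3,3), right 1 to (3,4), up 1 to (2,4) — 5 moves in all.
Check: all required cells visited; 5 ≤ 5 moves.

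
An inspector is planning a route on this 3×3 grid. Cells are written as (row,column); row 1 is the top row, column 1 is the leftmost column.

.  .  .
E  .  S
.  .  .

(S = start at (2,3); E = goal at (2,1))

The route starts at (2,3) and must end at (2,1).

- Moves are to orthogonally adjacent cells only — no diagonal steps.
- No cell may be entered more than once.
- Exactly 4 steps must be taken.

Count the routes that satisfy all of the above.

6

Need simple routes of exactly 4 moves from (2,3) to (2,1) (Manhattan distance 2, so 1 moves are spent on a detour and 1 undoing it).
Enumerating: (2,3) (1,3) (1,2) (2,2) (2,1) | (2,3) (1,3) (1,2) (1,1) (2,1) | (2,3) (3,3) (3,2) (2,2) (2,1) | (2,3) (3,3) (3,2) (3,1) (2,1) | (2,3) (2,2) (1,2) (1,1) (2,1) | (2,3) (2,2) (3,2) (3,1) (2,1).
That gives 6 routes.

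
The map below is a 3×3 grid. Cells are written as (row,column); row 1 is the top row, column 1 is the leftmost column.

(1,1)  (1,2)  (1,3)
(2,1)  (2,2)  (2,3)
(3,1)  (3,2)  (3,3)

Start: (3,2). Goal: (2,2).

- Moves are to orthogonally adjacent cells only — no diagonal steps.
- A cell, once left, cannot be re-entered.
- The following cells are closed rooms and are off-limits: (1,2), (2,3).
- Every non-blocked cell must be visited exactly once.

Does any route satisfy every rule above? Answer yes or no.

no

Cell (1,1) has only one open neighbour but is neither the start nor the goal, so a Hamiltonian route would have to both enter and leave it through the same neighbour — impossible without revisiting.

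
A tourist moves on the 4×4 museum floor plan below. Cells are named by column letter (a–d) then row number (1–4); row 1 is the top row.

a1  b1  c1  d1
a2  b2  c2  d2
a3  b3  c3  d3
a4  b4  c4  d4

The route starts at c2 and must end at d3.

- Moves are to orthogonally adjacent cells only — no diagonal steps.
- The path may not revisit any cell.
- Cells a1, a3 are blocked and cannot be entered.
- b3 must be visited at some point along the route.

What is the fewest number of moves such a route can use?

Any route passes through b3 somewhere between c2 and d3. Summing Manhattan distances along the two legs (c2 → b3 → d3) gives a lower bound of 2 + 2 = 4 moves.
A route of 4 moves achieves this: c2 → b2 → b3 → c3 → d3.
Since 4 matches the lower bound, it is optimal.

4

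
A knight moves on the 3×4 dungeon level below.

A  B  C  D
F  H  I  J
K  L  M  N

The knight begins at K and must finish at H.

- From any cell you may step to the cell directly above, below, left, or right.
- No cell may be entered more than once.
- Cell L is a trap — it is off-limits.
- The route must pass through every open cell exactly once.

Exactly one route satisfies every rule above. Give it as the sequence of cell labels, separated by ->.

Need to visit all 11 open cells exactly once, starting at K and ending at H.
Cell N has only two open neighbours (J and M), so the path must pass straight through it: one of those is the cell it's entered from and the other is where it exits.
Route from K: up 2 to A, right 3 to D, down 2 to N, left 1 to M, up 1 to I, left 1 to H — 10 moves in all.
Check: all 11 open cells covered.

K -> F -> A -> B -> C -> D -> J -> N -> M -> I -> H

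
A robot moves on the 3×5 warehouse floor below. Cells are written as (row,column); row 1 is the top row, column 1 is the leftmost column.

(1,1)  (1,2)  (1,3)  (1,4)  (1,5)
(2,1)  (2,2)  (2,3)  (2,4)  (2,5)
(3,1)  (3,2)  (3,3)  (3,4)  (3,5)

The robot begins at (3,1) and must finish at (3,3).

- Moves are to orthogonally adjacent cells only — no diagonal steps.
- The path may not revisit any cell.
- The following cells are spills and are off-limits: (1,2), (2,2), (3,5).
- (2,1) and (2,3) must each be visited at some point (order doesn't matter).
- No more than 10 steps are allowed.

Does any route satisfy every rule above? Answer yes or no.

Every way from (2,1) onward to (3,3) runs back through (3,1), which the route has already used — so it cannot be completed without a revisit.

no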